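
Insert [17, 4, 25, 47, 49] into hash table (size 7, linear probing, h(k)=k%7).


Insertions: 17->slot 3; 4->slot 4; 25->slot 5; 47->slot 6; 49->slot 0
Table: [49, None, None, 17, 4, 25, 47]


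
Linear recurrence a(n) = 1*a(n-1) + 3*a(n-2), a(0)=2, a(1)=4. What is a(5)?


Build bottom-up:
...a(3)=22, a(4)=52, a(5)=1*52+3*22=118


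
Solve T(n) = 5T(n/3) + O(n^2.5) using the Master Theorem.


a=5, b=3, c=2.5. log_3(5)=1.465 < c=2.5. Case 3: O(n^c) = O(n^2.500)
Complexity: O(n^2.500)


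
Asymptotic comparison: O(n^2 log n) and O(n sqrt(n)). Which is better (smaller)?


n^1.5 grows slower than n^2 log n
O(n sqrt(n)) is asymptotically smaller; O(n^2 log n) grows faster


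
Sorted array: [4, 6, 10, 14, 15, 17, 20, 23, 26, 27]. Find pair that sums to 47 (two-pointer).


Two pointers: lo=0, hi=9
Found pair: (20, 27) summing to 47


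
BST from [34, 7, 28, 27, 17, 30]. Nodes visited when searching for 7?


BST root = 34
Search for 7: compare at each node
Path: [34, 7]


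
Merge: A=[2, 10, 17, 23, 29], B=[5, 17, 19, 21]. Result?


Compare heads, take smaller each step.
Merged: [2, 5, 10, 17, 17, 19, 21, 23, 29]


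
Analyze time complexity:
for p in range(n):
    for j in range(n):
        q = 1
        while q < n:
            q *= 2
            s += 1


Per nesting level: O(n) * O(n) * O(log n) = O(n^2 log n)
Complexity: O(n^2 log n)


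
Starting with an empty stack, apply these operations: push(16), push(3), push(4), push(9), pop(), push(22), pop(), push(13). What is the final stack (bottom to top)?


push(16) -> [16]
push(3) -> [16, 3]
push(4) -> [16, 3, 4]
push(9) -> [16, 3, 4, 9]
pop() returns 9 -> [16, 3, 4]
push(22) -> [16, 3, 4, 22]
pop() returns 22 -> [16, 3, 4]
push(13) -> [16, 3, 4, 13]
Final stack (bottom to top): [16, 3, 4, 13]


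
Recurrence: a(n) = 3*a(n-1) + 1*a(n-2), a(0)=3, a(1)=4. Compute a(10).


Build bottom-up:
...a(8)=19275, a(9)=63661, a(10)=3*63661+1*19275=210258


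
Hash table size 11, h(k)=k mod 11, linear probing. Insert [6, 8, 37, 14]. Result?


Insertions: 6->slot 6; 8->slot 8; 37->slot 4; 14->slot 3
Table: [None, None, None, 14, 37, None, 6, None, 8, None, None]


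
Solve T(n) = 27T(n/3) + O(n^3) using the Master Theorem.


a=27, b=3, c=3. log_3(27)=3 = c=3. Case 2: O(n^c log n) = O(n^3 log n)
Complexity: O(n^3 log n)


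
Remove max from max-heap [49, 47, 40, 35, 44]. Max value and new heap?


Max = 49
Replace root with last, heapify down
Resulting heap: [47, 44, 40, 35]


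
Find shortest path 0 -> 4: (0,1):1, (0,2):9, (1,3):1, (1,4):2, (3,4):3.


Dijkstra from 0:
Distances: {0: 0, 1: 1, 2: 9, 3: 2, 4: 3}
Shortest distance to 4 = 3, path = [0, 1, 4]


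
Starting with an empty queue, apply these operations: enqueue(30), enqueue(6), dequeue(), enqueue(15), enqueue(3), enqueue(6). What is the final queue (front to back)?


enqueue(30) -> [30]
enqueue(6) -> [30, 6]
dequeue() returns 30 -> [6]
enqueue(15) -> [6, 15]
enqueue(3) -> [6, 15, 3]
enqueue(6) -> [6, 15, 3, 6]
Final queue (front to back): [6, 15, 3, 6]


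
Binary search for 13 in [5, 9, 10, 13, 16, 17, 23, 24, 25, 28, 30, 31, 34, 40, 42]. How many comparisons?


Search for 13:
[0,14] mid=7 arr[7]=24
[0,6] mid=3 arr[3]=13
Total: 2 comparisons


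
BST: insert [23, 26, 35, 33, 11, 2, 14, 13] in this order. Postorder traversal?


Root = 23; build tree by BST insertion.
Postorder traversal: [2, 13, 14, 11, 33, 35, 26, 23]


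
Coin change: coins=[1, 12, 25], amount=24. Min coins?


dp[0]=0; dp[i]=1+min(dp[i-c] for c in coins)
...dp[19]=8, dp[20]=9, dp[21]=10, dp[22]=11, dp[23]=12, dp[24]=2
Minimum coins for 24 = 2


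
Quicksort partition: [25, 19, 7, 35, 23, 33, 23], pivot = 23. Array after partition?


Elements <= 23 go left of pivot.
Result: [19, 7, 23, 23, 25, 33, 35], pivot at index 3


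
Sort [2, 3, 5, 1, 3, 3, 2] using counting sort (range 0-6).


Count array: [0, 1, 2, 3, 0, 1, 0]
Reconstruct: [1, 2, 2, 3, 3, 3, 5]


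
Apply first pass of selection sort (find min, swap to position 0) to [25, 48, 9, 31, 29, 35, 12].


After one pass: [9, 48, 25, 31, 29, 35, 12]


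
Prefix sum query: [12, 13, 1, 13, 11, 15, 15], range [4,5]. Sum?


Prefix sums: [0, 12, 25, 26, 39, 50, 65, 80]
Sum[4..5] = prefix[6] - prefix[4] = 65 - 39 = 26


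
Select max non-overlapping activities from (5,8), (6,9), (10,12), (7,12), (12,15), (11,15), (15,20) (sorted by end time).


Greedy: pick earliest-ending, then skip overlaps.
Selected (4 activities): [(5, 8), (10, 12), (12, 15), (15, 20)]


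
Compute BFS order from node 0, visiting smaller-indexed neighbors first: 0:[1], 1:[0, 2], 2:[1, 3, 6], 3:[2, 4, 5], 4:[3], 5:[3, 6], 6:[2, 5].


BFS queue: start with [0]
Visit order: [0, 1, 2, 3, 6, 4, 5]


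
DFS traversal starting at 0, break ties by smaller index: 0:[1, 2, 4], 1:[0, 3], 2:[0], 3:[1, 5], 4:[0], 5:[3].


DFS stack-based: start with [0]
Visit order: [0, 1, 3, 5, 2, 4]


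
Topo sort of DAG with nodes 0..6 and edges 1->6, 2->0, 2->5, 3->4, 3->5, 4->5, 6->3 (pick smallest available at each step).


Kahn's algorithm, process smallest node first
Order: [1, 2, 0, 6, 3, 4, 5]


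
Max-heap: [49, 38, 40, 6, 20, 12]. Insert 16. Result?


Append 16: [49, 38, 40, 6, 20, 12, 16]
Bubble up: no swaps needed
Result: [49, 38, 40, 6, 20, 12, 16]


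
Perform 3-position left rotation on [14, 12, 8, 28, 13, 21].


Left rotate by 3: [28, 13, 21, 14, 12, 8]


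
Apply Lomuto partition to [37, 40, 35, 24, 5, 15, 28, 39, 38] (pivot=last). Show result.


Elements <= 38 go left of pivot.
Result: [37, 35, 24, 5, 15, 28, 38, 39, 40], pivot at index 6


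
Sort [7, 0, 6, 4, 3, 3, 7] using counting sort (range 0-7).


Count array: [1, 0, 0, 2, 1, 0, 1, 2]
Reconstruct: [0, 3, 3, 4, 6, 7, 7]


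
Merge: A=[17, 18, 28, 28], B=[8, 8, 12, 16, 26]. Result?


Compare heads, take smaller each step.
Merged: [8, 8, 12, 16, 17, 18, 26, 28, 28]


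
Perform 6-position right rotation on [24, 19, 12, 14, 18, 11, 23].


Right rotate by 6: [19, 12, 14, 18, 11, 23, 24]


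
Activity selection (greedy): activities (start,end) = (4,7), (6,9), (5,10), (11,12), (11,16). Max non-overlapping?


Greedy: pick earliest-ending, then skip overlaps.
Selected (2 activities): [(4, 7), (11, 12)]


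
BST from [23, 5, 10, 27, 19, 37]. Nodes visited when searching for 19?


BST root = 23
Search for 19: compare at each node
Path: [23, 5, 10, 19]


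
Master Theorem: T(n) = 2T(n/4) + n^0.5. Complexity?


a=2, b=4, c=0.5. log_4(2)=0.5 = c=0.5. Case 2: O(n^c log n) = O(sqrt(n) log n)
Complexity: O(sqrt(n) log n)


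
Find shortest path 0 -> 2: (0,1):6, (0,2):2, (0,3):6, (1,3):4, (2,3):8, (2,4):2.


Dijkstra from 0:
Distances: {0: 0, 1: 6, 2: 2, 3: 6, 4: 4}
Shortest distance to 2 = 2, path = [0, 2]


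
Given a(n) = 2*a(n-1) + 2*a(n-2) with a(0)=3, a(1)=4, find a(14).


Build bottom-up:
...a(12)=309312, a(13)=845056, a(14)=2*845056+2*309312=2308736


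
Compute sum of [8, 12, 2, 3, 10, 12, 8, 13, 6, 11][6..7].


Prefix sums: [0, 8, 20, 22, 25, 35, 47, 55, 68, 74, 85]
Sum[6..7] = prefix[8] - prefix[6] = 68 - 47 = 21


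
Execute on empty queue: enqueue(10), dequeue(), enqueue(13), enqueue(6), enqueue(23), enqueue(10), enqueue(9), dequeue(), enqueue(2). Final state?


enqueue(10) -> [10]
dequeue() returns 10 -> []
enqueue(13) -> [13]
enqueue(6) -> [13, 6]
enqueue(23) -> [13, 6, 23]
enqueue(10) -> [13, 6, 23, 10]
enqueue(9) -> [13, 6, 23, 10, 9]
dequeue() returns 13 -> [6, 23, 10, 9]
enqueue(2) -> [6, 23, 10, 9, 2]
Final queue (front to back): [6, 23, 10, 9, 2]


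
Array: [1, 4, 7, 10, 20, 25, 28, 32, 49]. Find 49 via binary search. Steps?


Search for 49:
[0,8] mid=4 arr[4]=20
[5,8] mid=6 arr[6]=28
[7,8] mid=7 arr[7]=32
[8,8] mid=8 arr[8]=49
Total: 4 comparisons


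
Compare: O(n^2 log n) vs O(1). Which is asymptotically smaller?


constant grows slower than n^2 log n
O(1) is asymptotically smaller; O(n^2 log n) grows faster


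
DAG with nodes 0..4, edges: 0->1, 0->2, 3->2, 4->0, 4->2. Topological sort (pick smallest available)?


Kahn's algorithm, process smallest node first
Order: [3, 4, 0, 1, 2]


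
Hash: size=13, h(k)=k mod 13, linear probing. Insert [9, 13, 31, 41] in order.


Insertions: 9->slot 9; 13->slot 0; 31->slot 5; 41->slot 2
Table: [13, None, 41, None, None, 31, None, None, None, 9, None, None, None]


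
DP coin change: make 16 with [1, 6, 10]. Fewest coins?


dp[0]=0; dp[i]=1+min(dp[i-c] for c in coins)
...dp[11]=2, dp[12]=2, dp[13]=3, dp[14]=4, dp[15]=5, dp[16]=2
Minimum coins for 16 = 2


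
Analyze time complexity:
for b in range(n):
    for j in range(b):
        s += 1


Per nesting level: O(n) * O(n) [triangular over b] = O(n^2)
Complexity: O(n^2)


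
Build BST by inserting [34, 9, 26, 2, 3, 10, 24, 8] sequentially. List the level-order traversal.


Root = 34; build tree by BST insertion.
Level-Order traversal: [34, 9, 2, 26, 3, 10, 8, 24]


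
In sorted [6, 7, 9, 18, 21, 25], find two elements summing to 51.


Two pointers: lo=0, hi=5
No pair sums to 51


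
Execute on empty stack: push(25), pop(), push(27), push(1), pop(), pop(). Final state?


push(25) -> [25]
pop() returns 25 -> []
push(27) -> [27]
push(1) -> [27, 1]
pop() returns 1 -> [27]
pop() returns 27 -> []
Final stack (bottom to top): []


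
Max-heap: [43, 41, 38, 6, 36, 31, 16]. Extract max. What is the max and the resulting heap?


Max = 43
Replace root with last, heapify down
Resulting heap: [41, 36, 38, 6, 16, 31]


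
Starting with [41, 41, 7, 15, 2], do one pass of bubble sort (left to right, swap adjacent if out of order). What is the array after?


After one pass: [41, 7, 15, 2, 41]


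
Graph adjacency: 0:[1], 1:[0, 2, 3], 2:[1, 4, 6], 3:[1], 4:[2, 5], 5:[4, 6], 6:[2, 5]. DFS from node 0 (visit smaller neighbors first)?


DFS stack-based: start with [0]
Visit order: [0, 1, 2, 4, 5, 6, 3]


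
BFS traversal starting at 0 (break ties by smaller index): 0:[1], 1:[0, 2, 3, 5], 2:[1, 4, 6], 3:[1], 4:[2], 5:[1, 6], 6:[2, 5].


BFS queue: start with [0]
Visit order: [0, 1, 2, 3, 5, 4, 6]


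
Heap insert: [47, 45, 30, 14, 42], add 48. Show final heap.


Append 48: [47, 45, 30, 14, 42, 48]
Bubble up: swap idx 5(48) with idx 2(30); swap idx 2(48) with idx 0(47)
Result: [48, 45, 47, 14, 42, 30]


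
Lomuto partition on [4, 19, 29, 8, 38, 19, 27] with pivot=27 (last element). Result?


Elements <= 27 go left of pivot.
Result: [4, 19, 8, 19, 27, 29, 38], pivot at index 4


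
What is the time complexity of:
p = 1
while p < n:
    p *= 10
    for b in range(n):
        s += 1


Per nesting level: O(log n) * O(n) = O(n log n)
Complexity: O(n log n)


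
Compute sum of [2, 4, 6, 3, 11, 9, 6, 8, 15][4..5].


Prefix sums: [0, 2, 6, 12, 15, 26, 35, 41, 49, 64]
Sum[4..5] = prefix[6] - prefix[4] = 35 - 15 = 20


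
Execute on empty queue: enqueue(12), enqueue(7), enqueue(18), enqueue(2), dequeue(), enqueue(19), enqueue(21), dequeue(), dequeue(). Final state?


enqueue(12) -> [12]
enqueue(7) -> [12, 7]
enqueue(18) -> [12, 7, 18]
enqueue(2) -> [12, 7, 18, 2]
dequeue() returns 12 -> [7, 18, 2]
enqueue(19) -> [7, 18, 2, 19]
enqueue(21) -> [7, 18, 2, 19, 21]
dequeue() returns 7 -> [18, 2, 19, 21]
dequeue() returns 18 -> [2, 19, 21]
Final queue (front to back): [2, 19, 21]


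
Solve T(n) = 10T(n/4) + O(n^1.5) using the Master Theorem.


a=10, b=4, c=1.5. log_4(10)=1.661 > c=1.5. Case 1: O(n^log_b(a)) = O(n^1.661)
Complexity: O(n^1.661)


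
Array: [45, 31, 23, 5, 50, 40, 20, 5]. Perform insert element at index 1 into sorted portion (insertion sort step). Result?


After one pass: [31, 45, 23, 5, 50, 40, 20, 5]


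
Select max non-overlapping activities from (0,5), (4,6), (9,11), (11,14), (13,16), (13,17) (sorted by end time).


Greedy: pick earliest-ending, then skip overlaps.
Selected (3 activities): [(0, 5), (9, 11), (11, 14)]


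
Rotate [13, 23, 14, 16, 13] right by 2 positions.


Right rotate by 2: [16, 13, 13, 23, 14]


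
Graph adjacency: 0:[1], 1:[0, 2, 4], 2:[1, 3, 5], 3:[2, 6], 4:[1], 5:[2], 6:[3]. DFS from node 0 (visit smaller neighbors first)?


DFS stack-based: start with [0]
Visit order: [0, 1, 2, 3, 6, 5, 4]


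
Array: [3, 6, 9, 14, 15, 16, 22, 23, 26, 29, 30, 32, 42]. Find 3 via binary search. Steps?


Search for 3:
[0,12] mid=6 arr[6]=22
[0,5] mid=2 arr[2]=9
[0,1] mid=0 arr[0]=3
Total: 3 comparisons


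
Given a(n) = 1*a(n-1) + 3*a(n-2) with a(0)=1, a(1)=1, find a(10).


Build bottom-up:
...a(8)=508, a(9)=1159, a(10)=1*1159+3*508=2683


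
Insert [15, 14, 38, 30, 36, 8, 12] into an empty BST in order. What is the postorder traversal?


Root = 15; build tree by BST insertion.
Postorder traversal: [12, 8, 14, 36, 30, 38, 15]


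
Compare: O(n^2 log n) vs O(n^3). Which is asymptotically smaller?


n^2 log n grows slower than cubic
O(n^2 log n) is asymptotically smaller; O(n^3) grows faster


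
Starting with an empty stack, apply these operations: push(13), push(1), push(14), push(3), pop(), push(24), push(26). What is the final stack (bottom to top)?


push(13) -> [13]
push(1) -> [13, 1]
push(14) -> [13, 1, 14]
push(3) -> [13, 1, 14, 3]
pop() returns 3 -> [13, 1, 14]
push(24) -> [13, 1, 14, 24]
push(26) -> [13, 1, 14, 24, 26]
Final stack (bottom to top): [13, 1, 14, 24, 26]


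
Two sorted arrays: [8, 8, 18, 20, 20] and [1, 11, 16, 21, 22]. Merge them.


Compare heads, take smaller each step.
Merged: [1, 8, 8, 11, 16, 18, 20, 20, 21, 22]


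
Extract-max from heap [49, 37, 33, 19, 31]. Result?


Max = 49
Replace root with last, heapify down
Resulting heap: [37, 31, 33, 19]


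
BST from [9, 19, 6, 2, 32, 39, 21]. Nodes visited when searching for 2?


BST root = 9
Search for 2: compare at each node
Path: [9, 6, 2]


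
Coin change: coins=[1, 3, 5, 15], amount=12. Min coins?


dp[0]=0; dp[i]=1+min(dp[i-c] for c in coins)
...dp[7]=3, dp[8]=2, dp[9]=3, dp[10]=2, dp[11]=3, dp[12]=4
Minimum coins for 12 = 4


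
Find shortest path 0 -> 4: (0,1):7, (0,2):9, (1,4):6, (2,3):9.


Dijkstra from 0:
Distances: {0: 0, 1: 7, 2: 9, 3: 18, 4: 13}
Shortest distance to 4 = 13, path = [0, 1, 4]


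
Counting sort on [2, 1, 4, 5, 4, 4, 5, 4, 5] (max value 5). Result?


Count array: [0, 1, 1, 0, 4, 3]
Reconstruct: [1, 2, 4, 4, 4, 4, 5, 5, 5]


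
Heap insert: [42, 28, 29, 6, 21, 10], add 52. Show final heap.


Append 52: [42, 28, 29, 6, 21, 10, 52]
Bubble up: swap idx 6(52) with idx 2(29); swap idx 2(52) with idx 0(42)
Result: [52, 28, 42, 6, 21, 10, 29]


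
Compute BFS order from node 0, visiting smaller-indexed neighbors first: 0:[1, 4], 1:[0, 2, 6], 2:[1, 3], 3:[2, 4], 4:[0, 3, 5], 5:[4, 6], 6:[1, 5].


BFS queue: start with [0]
Visit order: [0, 1, 4, 2, 6, 3, 5]


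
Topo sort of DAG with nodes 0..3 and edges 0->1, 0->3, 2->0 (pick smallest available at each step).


Kahn's algorithm, process smallest node first
Order: [2, 0, 1, 3]


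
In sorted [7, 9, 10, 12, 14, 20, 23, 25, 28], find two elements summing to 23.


Two pointers: lo=0, hi=8
Found pair: (9, 14) summing to 23


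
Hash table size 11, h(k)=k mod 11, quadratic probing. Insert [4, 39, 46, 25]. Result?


Insertions: 4->slot 4; 39->slot 6; 46->slot 2; 25->slot 3
Table: [None, None, 46, 25, 4, None, 39, None, None, None, None]


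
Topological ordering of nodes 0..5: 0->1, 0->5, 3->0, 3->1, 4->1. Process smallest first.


Kahn's algorithm, process smallest node first
Order: [2, 3, 0, 4, 1, 5]


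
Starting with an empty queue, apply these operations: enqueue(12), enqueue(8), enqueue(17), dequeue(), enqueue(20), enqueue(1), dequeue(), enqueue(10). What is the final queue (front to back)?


enqueue(12) -> [12]
enqueue(8) -> [12, 8]
enqueue(17) -> [12, 8, 17]
dequeue() returns 12 -> [8, 17]
enqueue(20) -> [8, 17, 20]
enqueue(1) -> [8, 17, 20, 1]
dequeue() returns 8 -> [17, 20, 1]
enqueue(10) -> [17, 20, 1, 10]
Final queue (front to back): [17, 20, 1, 10]


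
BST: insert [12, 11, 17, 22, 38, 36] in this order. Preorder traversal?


Root = 12; build tree by BST insertion.
Preorder traversal: [12, 11, 17, 22, 38, 36]


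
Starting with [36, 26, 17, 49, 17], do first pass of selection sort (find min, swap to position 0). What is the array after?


After one pass: [17, 26, 36, 49, 17]


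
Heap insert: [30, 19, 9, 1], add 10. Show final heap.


Append 10: [30, 19, 9, 1, 10]
Bubble up: no swaps needed
Result: [30, 19, 9, 1, 10]


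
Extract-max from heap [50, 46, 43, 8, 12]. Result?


Max = 50
Replace root with last, heapify down
Resulting heap: [46, 12, 43, 8]


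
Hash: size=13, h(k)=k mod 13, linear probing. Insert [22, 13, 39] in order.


Insertions: 22->slot 9; 13->slot 0; 39->slot 1
Table: [13, 39, None, None, None, None, None, None, None, 22, None, None, None]


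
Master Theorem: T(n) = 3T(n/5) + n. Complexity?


a=3, b=5, c=1. log_5(3)=0.683 < c=1. Case 3: O(n^c) = O(n)
Complexity: O(n)


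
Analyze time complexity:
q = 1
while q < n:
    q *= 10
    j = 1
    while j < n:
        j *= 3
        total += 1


Per nesting level: O(log n) * O(log n) = O((log n)^2)
Complexity: O((log n)^2)


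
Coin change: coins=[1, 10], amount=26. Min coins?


dp[0]=0; dp[i]=1+min(dp[i-c] for c in coins)
...dp[21]=3, dp[22]=4, dp[23]=5, dp[24]=6, dp[25]=7, dp[26]=8
Minimum coins for 26 = 8


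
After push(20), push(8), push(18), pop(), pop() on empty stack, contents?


push(20) -> [20]
push(8) -> [20, 8]
push(18) -> [20, 8, 18]
pop() returns 18 -> [20, 8]
pop() returns 8 -> [20]
Final stack (bottom to top): [20]


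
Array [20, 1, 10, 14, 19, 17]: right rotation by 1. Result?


Right rotate by 1: [17, 20, 1, 10, 14, 19]


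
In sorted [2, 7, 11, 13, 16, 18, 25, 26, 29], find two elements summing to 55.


Two pointers: lo=0, hi=8
Found pair: (26, 29) summing to 55


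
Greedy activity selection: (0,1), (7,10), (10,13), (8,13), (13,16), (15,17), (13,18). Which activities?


Greedy: pick earliest-ending, then skip overlaps.
Selected (4 activities): [(0, 1), (7, 10), (10, 13), (13, 16)]


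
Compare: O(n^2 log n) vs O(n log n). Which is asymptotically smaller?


linearithmic grows slower than n^2 log n
O(n log n) is asymptotically smaller; O(n^2 log n) grows faster


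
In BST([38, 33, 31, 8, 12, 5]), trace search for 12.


BST root = 38
Search for 12: compare at each node
Path: [38, 33, 31, 8, 12]


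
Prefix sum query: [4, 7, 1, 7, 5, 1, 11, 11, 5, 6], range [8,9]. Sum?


Prefix sums: [0, 4, 11, 12, 19, 24, 25, 36, 47, 52, 58]
Sum[8..9] = prefix[10] - prefix[8] = 58 - 47 = 11


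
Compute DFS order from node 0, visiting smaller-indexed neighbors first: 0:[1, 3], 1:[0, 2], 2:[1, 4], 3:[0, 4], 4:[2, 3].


DFS stack-based: start with [0]
Visit order: [0, 1, 2, 4, 3]


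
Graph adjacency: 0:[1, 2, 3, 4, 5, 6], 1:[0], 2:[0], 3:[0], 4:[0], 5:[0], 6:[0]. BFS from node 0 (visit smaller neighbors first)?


BFS queue: start with [0]
Visit order: [0, 1, 2, 3, 4, 5, 6]


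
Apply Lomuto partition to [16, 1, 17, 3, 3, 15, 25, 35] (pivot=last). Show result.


Elements <= 35 go left of pivot.
Result: [16, 1, 17, 3, 3, 15, 25, 35], pivot at index 7


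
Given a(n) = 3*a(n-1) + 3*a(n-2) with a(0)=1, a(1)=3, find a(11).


Build bottom-up:
...a(9)=133893, a(10)=507627, a(11)=3*507627+3*133893=1924560


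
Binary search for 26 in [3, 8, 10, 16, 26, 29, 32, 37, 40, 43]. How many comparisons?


Search for 26:
[0,9] mid=4 arr[4]=26
Total: 1 comparisons


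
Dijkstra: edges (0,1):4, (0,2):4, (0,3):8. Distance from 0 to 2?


Dijkstra from 0:
Distances: {0: 0, 1: 4, 2: 4, 3: 8}
Shortest distance to 2 = 4, path = [0, 2]


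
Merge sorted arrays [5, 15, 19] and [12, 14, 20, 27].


Compare heads, take smaller each step.
Merged: [5, 12, 14, 15, 19, 20, 27]


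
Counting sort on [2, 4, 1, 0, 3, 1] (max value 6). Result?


Count array: [1, 2, 1, 1, 1, 0, 0]
Reconstruct: [0, 1, 1, 2, 3, 4]


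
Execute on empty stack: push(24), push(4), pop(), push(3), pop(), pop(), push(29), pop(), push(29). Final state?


push(24) -> [24]
push(4) -> [24, 4]
pop() returns 4 -> [24]
push(3) -> [24, 3]
pop() returns 3 -> [24]
pop() returns 24 -> []
push(29) -> [29]
pop() returns 29 -> []
push(29) -> [29]
Final stack (bottom to top): [29]


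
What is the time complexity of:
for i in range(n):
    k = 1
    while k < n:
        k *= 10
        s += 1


Per nesting level: O(n) * O(log n) = O(n log n)
Complexity: O(n log n)


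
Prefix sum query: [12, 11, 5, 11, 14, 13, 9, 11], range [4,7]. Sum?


Prefix sums: [0, 12, 23, 28, 39, 53, 66, 75, 86]
Sum[4..7] = prefix[8] - prefix[4] = 86 - 39 = 47


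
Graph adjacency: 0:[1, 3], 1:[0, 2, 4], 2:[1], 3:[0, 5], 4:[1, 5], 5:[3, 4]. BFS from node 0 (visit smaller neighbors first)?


BFS queue: start with [0]
Visit order: [0, 1, 3, 2, 4, 5]


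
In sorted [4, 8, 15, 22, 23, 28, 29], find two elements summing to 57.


Two pointers: lo=0, hi=6
Found pair: (28, 29) summing to 57


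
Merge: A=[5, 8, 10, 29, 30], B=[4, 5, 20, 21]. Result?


Compare heads, take smaller each step.
Merged: [4, 5, 5, 8, 10, 20, 21, 29, 30]


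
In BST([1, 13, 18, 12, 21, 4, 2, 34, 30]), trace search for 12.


BST root = 1
Search for 12: compare at each node
Path: [1, 13, 12]


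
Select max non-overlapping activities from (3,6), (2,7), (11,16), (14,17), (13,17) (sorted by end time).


Greedy: pick earliest-ending, then skip overlaps.
Selected (2 activities): [(3, 6), (11, 16)]


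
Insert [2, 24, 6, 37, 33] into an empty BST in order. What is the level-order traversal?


Root = 2; build tree by BST insertion.
Level-Order traversal: [2, 24, 6, 37, 33]


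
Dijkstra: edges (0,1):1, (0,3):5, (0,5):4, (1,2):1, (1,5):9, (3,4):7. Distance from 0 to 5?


Dijkstra from 0:
Distances: {0: 0, 1: 1, 2: 2, 3: 5, 4: 12, 5: 4}
Shortest distance to 5 = 4, path = [0, 5]


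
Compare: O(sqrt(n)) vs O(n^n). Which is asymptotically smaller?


sublinear grows slower than n^n
O(sqrt(n)) is asymptotically smaller; O(n^n) grows faster


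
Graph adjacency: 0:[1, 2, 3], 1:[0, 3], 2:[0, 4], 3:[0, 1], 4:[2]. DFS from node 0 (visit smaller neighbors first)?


DFS stack-based: start with [0]
Visit order: [0, 1, 3, 2, 4]


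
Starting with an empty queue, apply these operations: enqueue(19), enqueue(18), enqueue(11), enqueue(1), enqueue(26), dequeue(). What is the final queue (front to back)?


enqueue(19) -> [19]
enqueue(18) -> [19, 18]
enqueue(11) -> [19, 18, 11]
enqueue(1) -> [19, 18, 11, 1]
enqueue(26) -> [19, 18, 11, 1, 26]
dequeue() returns 19 -> [18, 11, 1, 26]
Final queue (front to back): [18, 11, 1, 26]


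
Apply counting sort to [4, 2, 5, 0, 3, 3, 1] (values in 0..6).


Count array: [1, 1, 1, 2, 1, 1, 0]
Reconstruct: [0, 1, 2, 3, 3, 4, 5]


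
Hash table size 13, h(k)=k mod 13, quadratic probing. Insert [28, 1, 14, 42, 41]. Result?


Insertions: 28->slot 2; 1->slot 1; 14->slot 5; 42->slot 3; 41->slot 6
Table: [None, 1, 28, 42, None, 14, 41, None, None, None, None, None, None]


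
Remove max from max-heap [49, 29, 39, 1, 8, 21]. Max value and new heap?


Max = 49
Replace root with last, heapify down
Resulting heap: [39, 29, 21, 1, 8]


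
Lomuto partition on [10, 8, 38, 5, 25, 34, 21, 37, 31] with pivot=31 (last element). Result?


Elements <= 31 go left of pivot.
Result: [10, 8, 5, 25, 21, 31, 38, 37, 34], pivot at index 5


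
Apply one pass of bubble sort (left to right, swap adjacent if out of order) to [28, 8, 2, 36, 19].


After one pass: [8, 2, 28, 19, 36]


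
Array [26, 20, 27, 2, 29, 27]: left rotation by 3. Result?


Left rotate by 3: [2, 29, 27, 26, 20, 27]


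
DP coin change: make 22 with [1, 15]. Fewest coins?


dp[0]=0; dp[i]=1+min(dp[i-c] for c in coins)
...dp[17]=3, dp[18]=4, dp[19]=5, dp[20]=6, dp[21]=7, dp[22]=8
Minimum coins for 22 = 8


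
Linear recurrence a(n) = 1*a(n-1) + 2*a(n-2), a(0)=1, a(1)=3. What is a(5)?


Build bottom-up:
...a(3)=11, a(4)=21, a(5)=1*21+2*11=43


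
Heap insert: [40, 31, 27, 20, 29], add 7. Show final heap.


Append 7: [40, 31, 27, 20, 29, 7]
Bubble up: no swaps needed
Result: [40, 31, 27, 20, 29, 7]


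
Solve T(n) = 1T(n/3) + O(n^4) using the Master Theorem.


a=1, b=3, c=4. log_3(1)=0 < c=4. Case 3: O(n^c) = O(n^4)
Complexity: O(n^4)


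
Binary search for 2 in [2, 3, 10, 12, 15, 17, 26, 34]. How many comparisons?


Search for 2:
[0,7] mid=3 arr[3]=12
[0,2] mid=1 arr[1]=3
[0,0] mid=0 arr[0]=2
Total: 3 comparisons


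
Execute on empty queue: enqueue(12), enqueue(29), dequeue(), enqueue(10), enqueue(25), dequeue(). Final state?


enqueue(12) -> [12]
enqueue(29) -> [12, 29]
dequeue() returns 12 -> [29]
enqueue(10) -> [29, 10]
enqueue(25) -> [29, 10, 25]
dequeue() returns 29 -> [10, 25]
Final queue (front to back): [10, 25]


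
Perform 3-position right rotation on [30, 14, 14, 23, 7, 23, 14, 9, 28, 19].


Right rotate by 3: [9, 28, 19, 30, 14, 14, 23, 7, 23, 14]


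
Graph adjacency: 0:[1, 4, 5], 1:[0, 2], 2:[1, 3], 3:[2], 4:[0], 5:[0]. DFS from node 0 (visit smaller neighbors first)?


DFS stack-based: start with [0]
Visit order: [0, 1, 2, 3, 4, 5]


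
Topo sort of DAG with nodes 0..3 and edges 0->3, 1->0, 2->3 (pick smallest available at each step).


Kahn's algorithm, process smallest node first
Order: [1, 0, 2, 3]


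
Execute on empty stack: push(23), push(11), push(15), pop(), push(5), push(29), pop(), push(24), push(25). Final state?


push(23) -> [23]
push(11) -> [23, 11]
push(15) -> [23, 11, 15]
pop() returns 15 -> [23, 11]
push(5) -> [23, 11, 5]
push(29) -> [23, 11, 5, 29]
pop() returns 29 -> [23, 11, 5]
push(24) -> [23, 11, 5, 24]
push(25) -> [23, 11, 5, 24, 25]
Final stack (bottom to top): [23, 11, 5, 24, 25]


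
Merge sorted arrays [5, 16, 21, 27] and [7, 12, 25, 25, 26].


Compare heads, take smaller each step.
Merged: [5, 7, 12, 16, 21, 25, 25, 26, 27]


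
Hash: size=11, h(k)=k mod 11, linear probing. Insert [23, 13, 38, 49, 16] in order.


Insertions: 23->slot 1; 13->slot 2; 38->slot 5; 49->slot 6; 16->slot 7
Table: [None, 23, 13, None, None, 38, 49, 16, None, None, None]


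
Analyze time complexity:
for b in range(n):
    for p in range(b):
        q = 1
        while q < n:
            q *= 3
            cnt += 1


Per nesting level: O(n) * O(n) [triangular over b] * O(log n) = O(n^2 log n)
Complexity: O(n^2 log n)


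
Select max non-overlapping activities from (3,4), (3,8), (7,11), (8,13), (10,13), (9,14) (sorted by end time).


Greedy: pick earliest-ending, then skip overlaps.
Selected (2 activities): [(3, 4), (7, 11)]


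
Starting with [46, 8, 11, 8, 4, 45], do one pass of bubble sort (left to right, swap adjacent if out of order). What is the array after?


After one pass: [8, 11, 8, 4, 45, 46]


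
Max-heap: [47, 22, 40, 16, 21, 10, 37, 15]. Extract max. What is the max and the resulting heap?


Max = 47
Replace root with last, heapify down
Resulting heap: [40, 22, 37, 16, 21, 10, 15]


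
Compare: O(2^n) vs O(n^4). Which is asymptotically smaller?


quartic grows slower than exponential
O(n^4) is asymptotically smaller; O(2^n) grows faster


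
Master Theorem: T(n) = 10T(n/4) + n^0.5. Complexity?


a=10, b=4, c=0.5. log_4(10)=1.661 > c=0.5. Case 1: O(n^log_b(a)) = O(n^1.661)
Complexity: O(n^1.661)


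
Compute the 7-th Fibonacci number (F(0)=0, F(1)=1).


F(n)=F(n-1)+F(n-2)
...F(5)=5, F(6)=8, F(7)=13


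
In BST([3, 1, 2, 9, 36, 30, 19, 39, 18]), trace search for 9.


BST root = 3
Search for 9: compare at each node
Path: [3, 9]


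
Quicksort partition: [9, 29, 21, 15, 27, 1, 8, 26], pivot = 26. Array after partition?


Elements <= 26 go left of pivot.
Result: [9, 21, 15, 1, 8, 26, 27, 29], pivot at index 5


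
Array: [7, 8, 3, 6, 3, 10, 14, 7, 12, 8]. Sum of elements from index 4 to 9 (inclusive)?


Prefix sums: [0, 7, 15, 18, 24, 27, 37, 51, 58, 70, 78]
Sum[4..9] = prefix[10] - prefix[4] = 78 - 24 = 54


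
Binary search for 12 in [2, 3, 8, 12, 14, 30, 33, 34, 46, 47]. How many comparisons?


Search for 12:
[0,9] mid=4 arr[4]=14
[0,3] mid=1 arr[1]=3
[2,3] mid=2 arr[2]=8
[3,3] mid=3 arr[3]=12
Total: 4 comparisons


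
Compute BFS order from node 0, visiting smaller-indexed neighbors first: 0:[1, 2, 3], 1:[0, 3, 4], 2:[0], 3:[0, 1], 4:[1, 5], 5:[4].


BFS queue: start with [0]
Visit order: [0, 1, 2, 3, 4, 5]


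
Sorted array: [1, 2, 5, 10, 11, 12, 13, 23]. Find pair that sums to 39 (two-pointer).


Two pointers: lo=0, hi=7
No pair sums to 39


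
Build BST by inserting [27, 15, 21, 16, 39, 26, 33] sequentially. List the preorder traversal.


Root = 27; build tree by BST insertion.
Preorder traversal: [27, 15, 21, 16, 26, 39, 33]


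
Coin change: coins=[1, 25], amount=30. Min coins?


dp[0]=0; dp[i]=1+min(dp[i-c] for c in coins)
...dp[25]=1, dp[26]=2, dp[27]=3, dp[28]=4, dp[29]=5, dp[30]=6
Minimum coins for 30 = 6


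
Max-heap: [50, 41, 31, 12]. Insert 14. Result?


Append 14: [50, 41, 31, 12, 14]
Bubble up: no swaps needed
Result: [50, 41, 31, 12, 14]


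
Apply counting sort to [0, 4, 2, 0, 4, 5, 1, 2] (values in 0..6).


Count array: [2, 1, 2, 0, 2, 1, 0]
Reconstruct: [0, 0, 1, 2, 2, 4, 4, 5]


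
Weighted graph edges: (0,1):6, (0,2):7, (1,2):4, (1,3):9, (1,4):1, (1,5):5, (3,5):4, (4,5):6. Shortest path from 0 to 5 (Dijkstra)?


Dijkstra from 0:
Distances: {0: 0, 1: 6, 2: 7, 3: 15, 4: 7, 5: 11}
Shortest distance to 5 = 11, path = [0, 1, 5]


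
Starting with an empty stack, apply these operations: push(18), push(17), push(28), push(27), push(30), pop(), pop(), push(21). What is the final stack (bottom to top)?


push(18) -> [18]
push(17) -> [18, 17]
push(28) -> [18, 17, 28]
push(27) -> [18, 17, 28, 27]
push(30) -> [18, 17, 28, 27, 30]
pop() returns 30 -> [18, 17, 28, 27]
pop() returns 27 -> [18, 17, 28]
push(21) -> [18, 17, 28, 21]
Final stack (bottom to top): [18, 17, 28, 21]


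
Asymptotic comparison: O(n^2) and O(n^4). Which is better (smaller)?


quadratic grows slower than quartic
O(n^2) is asymptotically smaller; O(n^4) grows faster


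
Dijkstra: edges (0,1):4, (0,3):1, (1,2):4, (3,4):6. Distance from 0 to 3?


Dijkstra from 0:
Distances: {0: 0, 1: 4, 2: 8, 3: 1, 4: 7}
Shortest distance to 3 = 1, path = [0, 3]


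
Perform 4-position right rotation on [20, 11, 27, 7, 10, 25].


Right rotate by 4: [27, 7, 10, 25, 20, 11]


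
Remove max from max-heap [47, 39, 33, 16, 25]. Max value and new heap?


Max = 47
Replace root with last, heapify down
Resulting heap: [39, 25, 33, 16]


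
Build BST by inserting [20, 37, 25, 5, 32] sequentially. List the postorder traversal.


Root = 20; build tree by BST insertion.
Postorder traversal: [5, 32, 25, 37, 20]


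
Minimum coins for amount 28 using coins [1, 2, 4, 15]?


dp[0]=0; dp[i]=1+min(dp[i-c] for c in coins)
...dp[23]=3, dp[24]=4, dp[25]=4, dp[26]=5, dp[27]=4, dp[28]=5
Minimum coins for 28 = 5


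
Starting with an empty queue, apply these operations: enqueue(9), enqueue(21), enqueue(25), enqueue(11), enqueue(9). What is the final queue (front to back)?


enqueue(9) -> [9]
enqueue(21) -> [9, 21]
enqueue(25) -> [9, 21, 25]
enqueue(11) -> [9, 21, 25, 11]
enqueue(9) -> [9, 21, 25, 11, 9]
Final queue (front to back): [9, 21, 25, 11, 9]


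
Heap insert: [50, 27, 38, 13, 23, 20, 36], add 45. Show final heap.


Append 45: [50, 27, 38, 13, 23, 20, 36, 45]
Bubble up: swap idx 7(45) with idx 3(13); swap idx 3(45) with idx 1(27)
Result: [50, 45, 38, 27, 23, 20, 36, 13]


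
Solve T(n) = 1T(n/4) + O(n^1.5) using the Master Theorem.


a=1, b=4, c=1.5. log_4(1)=0 < c=1.5. Case 3: O(n^c) = O(n^1.500)
Complexity: O(n^1.500)


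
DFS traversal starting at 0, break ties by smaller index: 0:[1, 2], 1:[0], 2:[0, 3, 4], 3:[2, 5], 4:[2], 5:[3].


DFS stack-based: start with [0]
Visit order: [0, 1, 2, 3, 5, 4]


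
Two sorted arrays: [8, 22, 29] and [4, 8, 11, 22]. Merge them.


Compare heads, take smaller each step.
Merged: [4, 8, 8, 11, 22, 22, 29]


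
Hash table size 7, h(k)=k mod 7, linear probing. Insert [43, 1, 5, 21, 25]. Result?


Insertions: 43->slot 1; 1->slot 2; 5->slot 5; 21->slot 0; 25->slot 4
Table: [21, 43, 1, None, 25, 5, None]


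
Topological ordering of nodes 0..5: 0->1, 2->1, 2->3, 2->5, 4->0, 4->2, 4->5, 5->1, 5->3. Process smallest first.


Kahn's algorithm, process smallest node first
Order: [4, 0, 2, 5, 1, 3]


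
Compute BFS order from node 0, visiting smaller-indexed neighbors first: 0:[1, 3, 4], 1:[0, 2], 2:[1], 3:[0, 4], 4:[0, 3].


BFS queue: start with [0]
Visit order: [0, 1, 3, 4, 2]


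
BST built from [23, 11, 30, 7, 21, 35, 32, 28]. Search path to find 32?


BST root = 23
Search for 32: compare at each node
Path: [23, 30, 35, 32]


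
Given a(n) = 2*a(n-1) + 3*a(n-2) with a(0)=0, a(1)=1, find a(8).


Build bottom-up:
...a(6)=182, a(7)=547, a(8)=2*547+3*182=1640


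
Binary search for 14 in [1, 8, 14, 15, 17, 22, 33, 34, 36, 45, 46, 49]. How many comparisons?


Search for 14:
[0,11] mid=5 arr[5]=22
[0,4] mid=2 arr[2]=14
Total: 2 comparisons


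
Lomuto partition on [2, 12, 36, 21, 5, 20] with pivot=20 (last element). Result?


Elements <= 20 go left of pivot.
Result: [2, 12, 5, 20, 36, 21], pivot at index 3


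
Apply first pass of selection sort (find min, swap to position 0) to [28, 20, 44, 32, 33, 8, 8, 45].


After one pass: [8, 20, 44, 32, 33, 28, 8, 45]


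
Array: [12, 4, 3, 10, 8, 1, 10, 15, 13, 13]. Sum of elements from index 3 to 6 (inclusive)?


Prefix sums: [0, 12, 16, 19, 29, 37, 38, 48, 63, 76, 89]
Sum[3..6] = prefix[7] - prefix[3] = 48 - 19 = 29


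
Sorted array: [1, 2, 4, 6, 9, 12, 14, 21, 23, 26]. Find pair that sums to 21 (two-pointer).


Two pointers: lo=0, hi=9
Found pair: (9, 12) summing to 21


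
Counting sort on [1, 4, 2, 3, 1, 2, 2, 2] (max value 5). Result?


Count array: [0, 2, 4, 1, 1, 0]
Reconstruct: [1, 1, 2, 2, 2, 2, 3, 4]


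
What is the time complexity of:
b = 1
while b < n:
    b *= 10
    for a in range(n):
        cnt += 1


Per nesting level: O(log n) * O(n) = O(n log n)
Complexity: O(n log n)


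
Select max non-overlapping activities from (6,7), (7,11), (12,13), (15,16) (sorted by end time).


Greedy: pick earliest-ending, then skip overlaps.
Selected (4 activities): [(6, 7), (7, 11), (12, 13), (15, 16)]


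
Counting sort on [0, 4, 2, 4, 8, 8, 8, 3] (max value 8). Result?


Count array: [1, 0, 1, 1, 2, 0, 0, 0, 3]
Reconstruct: [0, 2, 3, 4, 4, 8, 8, 8]


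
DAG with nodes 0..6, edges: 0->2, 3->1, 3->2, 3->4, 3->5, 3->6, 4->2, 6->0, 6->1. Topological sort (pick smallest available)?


Kahn's algorithm, process smallest node first
Order: [3, 4, 5, 6, 0, 1, 2]


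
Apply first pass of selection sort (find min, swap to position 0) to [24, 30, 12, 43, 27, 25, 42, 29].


After one pass: [12, 30, 24, 43, 27, 25, 42, 29]


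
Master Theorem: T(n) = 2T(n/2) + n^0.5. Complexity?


a=2, b=2, c=0.5. log_2(2)=1 > c=0.5. Case 1: O(n^log_b(a)) = O(n)
Complexity: O(n)


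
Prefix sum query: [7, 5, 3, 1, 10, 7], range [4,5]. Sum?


Prefix sums: [0, 7, 12, 15, 16, 26, 33]
Sum[4..5] = prefix[6] - prefix[4] = 33 - 16 = 17


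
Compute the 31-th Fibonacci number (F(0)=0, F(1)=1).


F(n)=F(n-1)+F(n-2)
...F(29)=514229, F(30)=832040, F(31)=1346269


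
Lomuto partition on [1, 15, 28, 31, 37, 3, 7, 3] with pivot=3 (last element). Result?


Elements <= 3 go left of pivot.
Result: [1, 3, 3, 31, 37, 15, 7, 28], pivot at index 2


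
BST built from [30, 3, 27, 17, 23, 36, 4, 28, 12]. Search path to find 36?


BST root = 30
Search for 36: compare at each node
Path: [30, 36]


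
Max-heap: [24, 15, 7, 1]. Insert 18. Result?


Append 18: [24, 15, 7, 1, 18]
Bubble up: swap idx 4(18) with idx 1(15)
Result: [24, 18, 7, 1, 15]


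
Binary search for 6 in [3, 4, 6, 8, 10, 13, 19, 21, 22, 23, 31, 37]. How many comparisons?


Search for 6:
[0,11] mid=5 arr[5]=13
[0,4] mid=2 arr[2]=6
Total: 2 comparisons


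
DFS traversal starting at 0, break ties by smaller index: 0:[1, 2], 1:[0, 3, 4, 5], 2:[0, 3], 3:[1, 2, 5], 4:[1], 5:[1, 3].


DFS stack-based: start with [0]
Visit order: [0, 1, 3, 2, 5, 4]


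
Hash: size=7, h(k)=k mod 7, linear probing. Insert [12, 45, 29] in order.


Insertions: 12->slot 5; 45->slot 3; 29->slot 1
Table: [None, 29, None, 45, None, 12, None]


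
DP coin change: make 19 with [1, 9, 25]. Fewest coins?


dp[0]=0; dp[i]=1+min(dp[i-c] for c in coins)
...dp[14]=6, dp[15]=7, dp[16]=8, dp[17]=9, dp[18]=2, dp[19]=3
Minimum coins for 19 = 3


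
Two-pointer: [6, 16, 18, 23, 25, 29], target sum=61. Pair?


Two pointers: lo=0, hi=5
No pair sums to 61


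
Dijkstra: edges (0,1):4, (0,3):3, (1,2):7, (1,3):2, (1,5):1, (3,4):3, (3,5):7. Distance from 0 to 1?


Dijkstra from 0:
Distances: {0: 0, 1: 4, 2: 11, 3: 3, 4: 6, 5: 5}
Shortest distance to 1 = 4, path = [0, 1]


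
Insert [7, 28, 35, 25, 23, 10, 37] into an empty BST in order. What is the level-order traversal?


Root = 7; build tree by BST insertion.
Level-Order traversal: [7, 28, 25, 35, 23, 37, 10]


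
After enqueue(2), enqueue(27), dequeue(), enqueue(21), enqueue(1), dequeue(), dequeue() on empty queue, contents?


enqueue(2) -> [2]
enqueue(27) -> [2, 27]
dequeue() returns 2 -> [27]
enqueue(21) -> [27, 21]
enqueue(1) -> [27, 21, 1]
dequeue() returns 27 -> [21, 1]
dequeue() returns 21 -> [1]
Final queue (front to back): [1]


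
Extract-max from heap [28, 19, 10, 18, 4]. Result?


Max = 28
Replace root with last, heapify down
Resulting heap: [19, 18, 10, 4]


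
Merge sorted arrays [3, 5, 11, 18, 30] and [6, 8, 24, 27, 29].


Compare heads, take smaller each step.
Merged: [3, 5, 6, 8, 11, 18, 24, 27, 29, 30]


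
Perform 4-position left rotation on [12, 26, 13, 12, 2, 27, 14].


Left rotate by 4: [2, 27, 14, 12, 26, 13, 12]


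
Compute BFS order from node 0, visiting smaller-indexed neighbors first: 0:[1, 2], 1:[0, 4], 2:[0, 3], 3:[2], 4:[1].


BFS queue: start with [0]
Visit order: [0, 1, 2, 4, 3]


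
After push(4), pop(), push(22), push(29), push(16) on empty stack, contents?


push(4) -> [4]
pop() returns 4 -> []
push(22) -> [22]
push(29) -> [22, 29]
push(16) -> [22, 29, 16]
Final stack (bottom to top): [22, 29, 16]


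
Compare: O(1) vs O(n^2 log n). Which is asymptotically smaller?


constant grows slower than n^2 log n
O(1) is asymptotically smaller; O(n^2 log n) grows faster


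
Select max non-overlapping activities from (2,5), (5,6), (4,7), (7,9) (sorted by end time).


Greedy: pick earliest-ending, then skip overlaps.
Selected (3 activities): [(2, 5), (5, 6), (7, 9)]


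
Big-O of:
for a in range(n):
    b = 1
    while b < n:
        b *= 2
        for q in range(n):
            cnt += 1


Per nesting level: O(n) * O(log n) * O(n) = O(n^2 log n)
Complexity: O(n^2 log n)


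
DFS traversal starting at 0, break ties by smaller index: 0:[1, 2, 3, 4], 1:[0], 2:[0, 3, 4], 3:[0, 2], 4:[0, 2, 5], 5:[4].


DFS stack-based: start with [0]
Visit order: [0, 1, 2, 3, 4, 5]


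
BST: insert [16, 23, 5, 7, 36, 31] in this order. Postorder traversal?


Root = 16; build tree by BST insertion.
Postorder traversal: [7, 5, 31, 36, 23, 16]


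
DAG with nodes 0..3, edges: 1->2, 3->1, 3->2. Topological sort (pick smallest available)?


Kahn's algorithm, process smallest node first
Order: [0, 3, 1, 2]
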